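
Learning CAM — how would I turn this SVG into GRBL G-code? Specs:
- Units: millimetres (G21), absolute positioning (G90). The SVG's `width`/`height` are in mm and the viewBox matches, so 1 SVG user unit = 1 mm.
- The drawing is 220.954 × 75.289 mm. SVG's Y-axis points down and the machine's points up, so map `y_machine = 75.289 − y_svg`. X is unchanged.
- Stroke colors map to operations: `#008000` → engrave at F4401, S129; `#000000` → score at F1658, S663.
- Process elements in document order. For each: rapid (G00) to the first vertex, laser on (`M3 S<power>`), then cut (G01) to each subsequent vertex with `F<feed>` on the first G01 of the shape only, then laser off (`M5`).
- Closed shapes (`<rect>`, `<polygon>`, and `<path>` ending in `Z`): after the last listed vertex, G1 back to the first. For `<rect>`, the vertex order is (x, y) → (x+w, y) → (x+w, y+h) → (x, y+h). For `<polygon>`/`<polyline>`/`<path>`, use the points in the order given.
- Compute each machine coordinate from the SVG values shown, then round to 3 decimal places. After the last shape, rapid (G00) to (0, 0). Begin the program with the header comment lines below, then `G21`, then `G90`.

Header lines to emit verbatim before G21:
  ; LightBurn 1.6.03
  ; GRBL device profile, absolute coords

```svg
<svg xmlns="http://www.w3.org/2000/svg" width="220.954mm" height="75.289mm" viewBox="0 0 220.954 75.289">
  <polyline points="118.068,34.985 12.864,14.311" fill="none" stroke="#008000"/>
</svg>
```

; LightBurn 1.6.03
; GRBL device profile, absolute coords
G21
G90
G00 X118.068 Y40.304
M3 S129
G01 X12.864 Y60.978 F4401
M5
G00 X0.000 Y0.000

Since the viewBox matches the mm dimensions, user units are millimetres directly. The only transform is the Y-flip y_m = 75.289 − y_svg.

Shape 1 is a line segment drawn with `<polyline>`. Its stroke #008000 means engrave at S129, F4401. After flipping Y the toolpath is (118.068,40.304) → (12.864,60.978).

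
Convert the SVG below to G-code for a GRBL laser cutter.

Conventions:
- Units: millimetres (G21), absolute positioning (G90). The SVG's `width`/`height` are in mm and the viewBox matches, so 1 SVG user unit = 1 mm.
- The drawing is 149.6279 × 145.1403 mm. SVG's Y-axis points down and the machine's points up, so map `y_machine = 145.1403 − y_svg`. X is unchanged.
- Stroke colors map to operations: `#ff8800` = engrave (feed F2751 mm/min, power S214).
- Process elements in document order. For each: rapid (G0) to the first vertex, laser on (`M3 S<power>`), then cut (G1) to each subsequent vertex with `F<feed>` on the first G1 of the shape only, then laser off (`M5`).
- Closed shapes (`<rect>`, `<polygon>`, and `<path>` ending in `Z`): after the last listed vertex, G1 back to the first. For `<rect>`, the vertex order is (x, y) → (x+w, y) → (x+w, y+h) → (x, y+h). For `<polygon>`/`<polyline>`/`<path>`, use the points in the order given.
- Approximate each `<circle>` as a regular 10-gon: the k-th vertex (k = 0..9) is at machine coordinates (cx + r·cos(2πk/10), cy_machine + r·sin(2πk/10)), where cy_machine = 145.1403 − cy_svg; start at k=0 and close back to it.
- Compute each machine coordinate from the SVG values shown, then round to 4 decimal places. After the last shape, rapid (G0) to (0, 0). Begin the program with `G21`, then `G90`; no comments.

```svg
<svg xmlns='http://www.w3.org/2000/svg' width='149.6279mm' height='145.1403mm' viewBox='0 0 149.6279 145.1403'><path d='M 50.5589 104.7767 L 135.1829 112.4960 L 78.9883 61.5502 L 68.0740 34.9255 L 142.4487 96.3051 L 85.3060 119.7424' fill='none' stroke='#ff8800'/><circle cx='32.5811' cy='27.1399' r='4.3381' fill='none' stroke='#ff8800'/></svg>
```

Since the viewBox matches the mm dimensions, user units are millimetres directly. The only transform is the Y-flip y_m = 145.1403 − y_svg.

Shape 1 is a open polyline drawn with `<path>`. Its stroke #ff8800 means engrave at S214, F2751. After flipping Y the toolpath is (50.5589,40.3636) → (135.1829,32.6443) → (78.9883,83.5901) → (68.0740,110.2148) → (142.4487,48.8352) → (85.3060,25.3979).

Shape 2 is a circle drawn with `<circle>`. Its stroke #ff8800 means engrave at S214, F2751. After flipping Y the toolpath is (36.9192,118.0004) → (36.0907,120.5503) → (33.9216,122.1262) → (31.2406,122.1262) → (29.0715,120.5503) → (28.2430,118.0004) → (29.0715,115.4505) → (31.2406,113.8746) → (33.9216,113.8746) → (36.0907,115.4505) → (36.9192,118.0004), returning to the start.

G21
G90
G0 X50.5589 Y40.3636
M3 S214
G1 X135.1829 Y32.6443 F2751
G1 X78.9883 Y83.5901
G1 X68.0740 Y110.2148
G1 X142.4487 Y48.8352
G1 X85.3060 Y25.3979
M5
G0 X36.9192 Y118.0004
M3 S214
G1 X36.0907 Y120.5503 F2751
G1 X33.9216 Y122.1262
G1 X31.2406 Y122.1262
G1 X29.0715 Y120.5503
G1 X28.2430 Y118.0004
G1 X29.0715 Y115.4505
G1 X31.2406 Y113.8746
G1 X33.9216 Y113.8746
G1 X36.0907 Y115.4505
G1 X36.9192 Y118.0004
M5
G0 X0.0000 Y0.0000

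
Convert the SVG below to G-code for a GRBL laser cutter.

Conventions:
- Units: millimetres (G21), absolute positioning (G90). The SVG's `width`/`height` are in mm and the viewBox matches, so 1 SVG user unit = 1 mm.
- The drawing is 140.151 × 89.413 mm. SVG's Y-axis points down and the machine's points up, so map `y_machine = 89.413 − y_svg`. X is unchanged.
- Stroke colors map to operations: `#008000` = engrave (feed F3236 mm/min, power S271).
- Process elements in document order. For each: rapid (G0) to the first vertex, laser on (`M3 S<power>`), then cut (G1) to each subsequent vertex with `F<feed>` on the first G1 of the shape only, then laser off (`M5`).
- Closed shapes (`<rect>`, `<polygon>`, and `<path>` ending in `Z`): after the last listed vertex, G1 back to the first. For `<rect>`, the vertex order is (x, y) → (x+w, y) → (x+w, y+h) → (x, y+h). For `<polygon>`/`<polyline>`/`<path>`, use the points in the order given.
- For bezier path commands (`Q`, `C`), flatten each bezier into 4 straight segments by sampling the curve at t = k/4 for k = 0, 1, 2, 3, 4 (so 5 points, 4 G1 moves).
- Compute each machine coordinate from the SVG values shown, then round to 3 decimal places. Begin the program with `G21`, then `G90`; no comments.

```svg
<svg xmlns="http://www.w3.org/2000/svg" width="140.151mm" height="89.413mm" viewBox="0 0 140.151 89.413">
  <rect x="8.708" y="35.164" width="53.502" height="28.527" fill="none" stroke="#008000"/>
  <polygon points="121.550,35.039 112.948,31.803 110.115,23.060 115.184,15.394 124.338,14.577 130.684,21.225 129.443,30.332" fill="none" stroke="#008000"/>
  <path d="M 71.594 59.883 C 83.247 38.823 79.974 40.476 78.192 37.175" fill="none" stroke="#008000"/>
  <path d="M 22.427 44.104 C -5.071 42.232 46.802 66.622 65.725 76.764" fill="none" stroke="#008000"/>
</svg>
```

1 u = 1 mm; y_m = 89.413 − y.

[1] `<rect>` rectangle, #008000→engrave S271 F3236: (8.708,54.249) → (62.210,54.249) → (62.210,25.722) → (8.708,25.722) → (8.708,54.249) (closed)

[2] `<polygon>` regular polygon, #008000→engrave S271 F3236: (121.550,54.374) → (112.948,57.610) → (110.115,66.353) → (115.184,74.019) → (124.338,74.836) → (130.684,68.188) → (129.443,59.081) → (121.550,54.374) (closed)

[3] `<path>` cubic bezier, #008000→engrave S271 F3236: (71.594,29.530) → (77.792,41.499) → (79.931,47.544) → (79.552,50.259) → (78.192,52.238)

[4] `<path>` cubic bezier, #008000→engrave S271 F3236: (22.427,45.309) → (14.931,42.422) → (26.668,33.484) → (47.110,22.294) → (65.725,12.649)

G21
G90
G0 X8.708 Y54.249
M3 S271
G1 X62.210 Y54.249 F3236
G1 X62.210 Y25.722
G1 X8.708 Y25.722
G1 X8.708 Y54.249
M5
G0 X121.550 Y54.374
M3 S271
G1 X112.948 Y57.610 F3236
G1 X110.115 Y66.353
G1 X115.184 Y74.019
G1 X124.338 Y74.836
G1 X130.684 Y68.188
G1 X129.443 Y59.081
G1 X121.550 Y54.374
M5
G0 X71.594 Y29.530
M3 S271
G1 X77.792 Y41.499 F3236
G1 X79.931 Y47.544
G1 X79.552 Y50.259
G1 X78.192 Y52.238
M5
G0 X22.427 Y45.309
M3 S271
G1 X14.931 Y42.422 F3236
G1 X26.668 Y33.484
G1 X47.110 Y22.294
G1 X65.725 Y12.649
M5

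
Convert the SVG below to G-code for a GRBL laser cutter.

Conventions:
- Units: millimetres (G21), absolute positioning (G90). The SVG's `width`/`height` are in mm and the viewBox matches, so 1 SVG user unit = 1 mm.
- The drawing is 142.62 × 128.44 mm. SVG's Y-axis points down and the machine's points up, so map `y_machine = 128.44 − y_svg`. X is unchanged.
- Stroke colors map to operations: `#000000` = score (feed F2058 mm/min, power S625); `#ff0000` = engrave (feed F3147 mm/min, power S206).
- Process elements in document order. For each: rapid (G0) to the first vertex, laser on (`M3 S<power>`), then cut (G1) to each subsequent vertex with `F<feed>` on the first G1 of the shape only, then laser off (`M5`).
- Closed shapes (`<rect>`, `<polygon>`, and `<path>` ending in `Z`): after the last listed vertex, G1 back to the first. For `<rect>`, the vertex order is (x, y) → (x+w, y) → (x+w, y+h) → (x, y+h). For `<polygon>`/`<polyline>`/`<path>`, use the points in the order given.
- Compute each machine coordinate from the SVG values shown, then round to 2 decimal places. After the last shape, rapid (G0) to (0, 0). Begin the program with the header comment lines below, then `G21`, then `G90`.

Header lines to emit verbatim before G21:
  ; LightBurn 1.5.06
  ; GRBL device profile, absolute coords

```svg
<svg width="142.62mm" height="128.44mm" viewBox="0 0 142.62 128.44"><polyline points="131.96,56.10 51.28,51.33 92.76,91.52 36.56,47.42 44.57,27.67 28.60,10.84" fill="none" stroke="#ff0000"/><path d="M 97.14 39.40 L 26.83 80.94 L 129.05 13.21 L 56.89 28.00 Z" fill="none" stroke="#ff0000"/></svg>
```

Since the viewBox matches the mm dimensions, user units are millimetres directly. The only transform is the Y-flip y_m = 128.44 − y_svg.

Shape 1 is a open polyline drawn with `<polyline>`. Its stroke #ff0000 means engrave at S206, F3147. After flipping Y the toolpath is (131.96,72.34) → (51.28,77.11) → (92.76,36.92) → (36.56,81.02) → (44.57,100.77) → (28.60,117.60).

Shape 2 is a closed polygon drawn with `<path>`. Its stroke #ff0000 means engrave at S206, F3147. After flipping Y the toolpath is (97.14,89.04) → (26.83,47.50) → (129.05,115.23) → (56.89,100.44) → (97.14,89.04), returning to the start.

; LightBurn 1.5.06
; GRBL device profile, absolute coords
G21
G90
G0 X131.96 Y72.34
M3 S206
G1 X51.28 Y77.11 F3147
G1 X92.76 Y36.92
G1 X36.56 Y81.02
G1 X44.57 Y100.77
G1 X28.60 Y117.60
M5
G0 X97.14 Y89.04
M3 S206
G1 X26.83 Y47.50 F3147
G1 X129.05 Y115.23
G1 X56.89 Y100.44
G1 X97.14 Y89.04
M5
G0 X0.00 Y0.00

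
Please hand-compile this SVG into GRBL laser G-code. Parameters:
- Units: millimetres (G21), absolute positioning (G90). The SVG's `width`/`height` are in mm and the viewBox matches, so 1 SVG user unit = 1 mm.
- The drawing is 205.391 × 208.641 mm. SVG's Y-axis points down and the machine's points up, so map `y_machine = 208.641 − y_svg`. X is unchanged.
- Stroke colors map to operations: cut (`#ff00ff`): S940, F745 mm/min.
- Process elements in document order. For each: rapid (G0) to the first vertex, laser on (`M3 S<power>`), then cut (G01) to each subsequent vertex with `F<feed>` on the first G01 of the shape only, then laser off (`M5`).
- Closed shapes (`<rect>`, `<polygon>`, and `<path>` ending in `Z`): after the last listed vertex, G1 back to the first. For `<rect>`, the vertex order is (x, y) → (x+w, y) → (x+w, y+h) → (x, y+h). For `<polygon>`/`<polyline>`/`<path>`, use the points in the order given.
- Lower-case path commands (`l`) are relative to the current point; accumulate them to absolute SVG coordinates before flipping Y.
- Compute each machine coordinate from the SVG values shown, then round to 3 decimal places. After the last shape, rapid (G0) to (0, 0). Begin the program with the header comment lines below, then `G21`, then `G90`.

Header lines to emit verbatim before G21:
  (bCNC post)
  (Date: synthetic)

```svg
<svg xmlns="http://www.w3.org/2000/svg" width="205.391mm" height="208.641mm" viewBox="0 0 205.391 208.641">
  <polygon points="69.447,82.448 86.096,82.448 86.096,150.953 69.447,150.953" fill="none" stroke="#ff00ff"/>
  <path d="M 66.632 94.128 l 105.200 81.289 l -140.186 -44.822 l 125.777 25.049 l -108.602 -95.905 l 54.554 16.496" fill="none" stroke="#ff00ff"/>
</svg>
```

(bCNC post)
(Date: synthetic)
G21
G90
G0 X69.447 Y126.193
M3 S940
G01 X86.096 Y126.193 F745
G01 X86.096 Y57.688
G01 X69.447 Y57.688
G01 X69.447 Y126.193
M5
G0 X66.632 Y114.513
M3 S940
G01 X171.832 Y33.224 F745
G01 X31.646 Y78.046
G01 X157.423 Y52.997
G01 X48.821 Y148.902
G01 X103.375 Y132.406
M5
G0 X0.000 Y0.000

Since the viewBox matches the mm dimensions, user units are millimetres directly. The only transform is the Y-flip y_m = 208.641 − y_svg.

Shape 1 is a rectangle drawn with `<polygon>`. Its stroke #ff00ff means cut at S940, F745. After flipping Y the toolpath is (69.447,126.193) → (86.096,126.193) → (86.096,57.688) → (69.447,57.688) → (69.447,126.193), returning to the start.

Shape 2 is a open polyline drawn with `<path>`. Its stroke #ff00ff means cut at S940, F745. After flipping Y the toolpath is (66.632,114.513) → (171.832,33.224) → (31.646,78.046) → (157.423,52.997) → (48.821,148.902) → (103.375,132.406).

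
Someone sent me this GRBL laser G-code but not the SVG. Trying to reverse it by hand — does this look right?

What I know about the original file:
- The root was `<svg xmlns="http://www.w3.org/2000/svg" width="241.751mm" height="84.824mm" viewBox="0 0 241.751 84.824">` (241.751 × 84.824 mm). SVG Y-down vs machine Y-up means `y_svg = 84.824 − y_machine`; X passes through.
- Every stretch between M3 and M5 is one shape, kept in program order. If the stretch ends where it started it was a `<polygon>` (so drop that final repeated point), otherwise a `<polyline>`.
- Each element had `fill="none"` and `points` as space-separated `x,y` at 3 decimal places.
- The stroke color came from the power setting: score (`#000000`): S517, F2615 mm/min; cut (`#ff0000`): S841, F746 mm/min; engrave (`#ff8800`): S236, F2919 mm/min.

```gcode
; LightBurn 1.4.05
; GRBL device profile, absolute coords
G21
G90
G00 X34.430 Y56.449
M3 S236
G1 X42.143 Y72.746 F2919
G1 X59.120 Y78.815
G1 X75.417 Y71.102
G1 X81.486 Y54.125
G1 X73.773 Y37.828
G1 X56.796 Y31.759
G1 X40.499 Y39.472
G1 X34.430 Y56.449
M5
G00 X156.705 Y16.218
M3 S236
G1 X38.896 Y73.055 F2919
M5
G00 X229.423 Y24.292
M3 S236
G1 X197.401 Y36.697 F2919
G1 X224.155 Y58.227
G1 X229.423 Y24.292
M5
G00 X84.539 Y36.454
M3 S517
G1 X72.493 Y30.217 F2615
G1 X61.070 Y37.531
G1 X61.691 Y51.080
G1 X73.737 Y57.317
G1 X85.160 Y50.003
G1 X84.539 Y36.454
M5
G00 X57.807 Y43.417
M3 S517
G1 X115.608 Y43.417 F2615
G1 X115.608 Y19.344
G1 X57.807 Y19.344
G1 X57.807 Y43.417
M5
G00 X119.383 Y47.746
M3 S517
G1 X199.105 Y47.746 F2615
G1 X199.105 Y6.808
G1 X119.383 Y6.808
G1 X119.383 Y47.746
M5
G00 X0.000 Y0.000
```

<svg xmlns="http://www.w3.org/2000/svg" width="241.751mm" height="84.824mm" viewBox="0 0 241.751 84.824">
  <polygon points="34.430,28.375 42.143,12.078 59.120,6.009 75.417,13.722 81.486,30.699 73.773,46.996 56.796,53.065 40.499,45.352" fill="none" stroke="#ff8800"/>
  <polyline points="156.705,68.606 38.896,11.769" fill="none" stroke="#ff8800"/>
  <polygon points="229.423,60.532 197.401,48.127 224.155,26.597" fill="none" stroke="#ff8800"/>
  <polygon points="84.539,48.370 72.493,54.607 61.070,47.293 61.691,33.744 73.737,27.507 85.160,34.821" fill="none" stroke="#000000"/>
  <polygon points="57.807,41.407 115.608,41.407 115.608,65.480 57.807,65.480" fill="none" stroke="#000000"/>
  <polygon points="119.383,37.078 199.105,37.078 199.105,78.016 119.383,78.016" fill="none" stroke="#000000"/>
</svg>

Machine Y-up, SVG Y-down with viewBox height 84.824, so y_svg = 84.824 − y_machine; X carries over.

Run 1: the run's S236 means `#ff8800` (engrave). The run returns to its start, so emit a `<polygon>` with points (Y-flipped): 34.430,28.375 42.143,12.078 59.120,6.009 75.417,13.722 81.486,30.699 73.773,46.996 56.796,53.065 40.499,45.352.

Run 2: power S236 maps to stroke `#ff8800` (engrave). The run is open, so emit a `<polyline>` with points (Y-flipped): 156.705,68.606 38.896,11.769.

Run 3: the run's S236 means `#ff8800` (engrave). The run returns to its start, so emit a `<polygon>` with points (Y-flipped): 229.423,60.532 197.401,48.127 224.155,26.597.

Run 4: S517 ⇒ score layer `#000000`. The run returns to its start, so emit a `<polygon>` with points (Y-flipped): 84.539,48.370 72.493,54.607 61.070,47.293 61.691,33.744 73.737,27.507 85.160,34.821.

Run 5: the run's S517 means `#000000` (score). The run returns to its start, so emit a `<polygon>` with points (Y-flipped): 57.807,41.407 115.608,41.407 115.608,65.480 57.807,65.480.

Run 6: the run's S517 means `#000000` (score). The run returns to its start, so emit a `<polygon>` with points (Y-flipped): 119.383,37.078 199.105,37.078 199.105,78.016 119.383,78.016.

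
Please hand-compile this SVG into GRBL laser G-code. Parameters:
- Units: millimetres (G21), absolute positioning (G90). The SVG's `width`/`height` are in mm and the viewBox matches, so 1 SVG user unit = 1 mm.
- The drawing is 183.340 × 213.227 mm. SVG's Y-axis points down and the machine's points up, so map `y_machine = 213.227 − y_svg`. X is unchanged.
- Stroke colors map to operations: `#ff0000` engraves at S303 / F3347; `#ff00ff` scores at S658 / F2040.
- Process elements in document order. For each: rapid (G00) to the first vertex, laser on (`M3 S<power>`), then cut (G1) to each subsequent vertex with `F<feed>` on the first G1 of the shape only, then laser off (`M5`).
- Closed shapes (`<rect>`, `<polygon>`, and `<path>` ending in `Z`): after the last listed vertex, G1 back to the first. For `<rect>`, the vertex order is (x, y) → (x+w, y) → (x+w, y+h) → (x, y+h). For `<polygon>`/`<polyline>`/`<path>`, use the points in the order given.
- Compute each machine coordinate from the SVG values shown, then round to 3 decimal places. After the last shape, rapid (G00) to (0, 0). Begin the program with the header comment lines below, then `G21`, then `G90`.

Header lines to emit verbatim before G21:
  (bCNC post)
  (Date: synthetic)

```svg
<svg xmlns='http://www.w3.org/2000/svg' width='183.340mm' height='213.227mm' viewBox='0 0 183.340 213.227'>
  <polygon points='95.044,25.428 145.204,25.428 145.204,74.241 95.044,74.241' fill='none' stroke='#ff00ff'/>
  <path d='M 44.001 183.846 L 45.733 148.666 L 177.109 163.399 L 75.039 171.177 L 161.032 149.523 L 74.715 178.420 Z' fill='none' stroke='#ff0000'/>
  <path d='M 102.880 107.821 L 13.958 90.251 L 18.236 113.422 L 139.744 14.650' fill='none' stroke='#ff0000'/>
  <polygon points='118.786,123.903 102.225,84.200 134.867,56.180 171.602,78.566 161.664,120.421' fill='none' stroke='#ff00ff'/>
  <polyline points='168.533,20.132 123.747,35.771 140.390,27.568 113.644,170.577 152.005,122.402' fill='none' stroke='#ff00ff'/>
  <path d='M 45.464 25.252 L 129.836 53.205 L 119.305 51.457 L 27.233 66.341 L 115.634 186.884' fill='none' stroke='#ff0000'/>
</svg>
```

viewBox `0 0 183.340 213.227` with mm width/height → 1 unit = 1 mm. Flip: y_m = 213.227 − y_svg.

**Shape 1** — `<polygon>` rectangle, stroke `#ff00ff` → score (S658, F2040). Machine vertices: (95.044,187.799) → (145.204,187.799) → (145.204,138.986) → (95.044,138.986) → (95.044,187.799). Closed: final G1 returns to the first vertex.

**Shape 2** — `<path>` closed polygon, stroke `#ff0000` → engrave (S303, F3347). Machine vertices: (44.001,29.381) → (45.733,64.561) → (177.109,49.828) → (75.039,42.050) → (161.032,63.704) → (74.715,34.807) → (44.001,29.381). Closed: final G1 returns to the first vertex.

**Shape 3** — `<path>` open polyline, stroke `#ff0000` → engrave (S303, F3347). Machine vertices: (102.880,105.406) → (13.958,122.976) → (18.236,99.805) → (139.744,198.577). Open path.

**Shape 4** — `<polygon>` regular polygon, stroke `#ff00ff` → score (S658, F2040). Machine vertices: (118.786,89.324) → (102.225,129.027) → (134.867,157.047) → (171.602,134.661) → (161.664,92.806) → (118.786,89.324). Closed: final G1 returns to the first vertex.

**Shape 5** — `<polyline>` open polyline, stroke `#ff00ff` → score (S658, F2040). Machine vertices: (168.533,193.095) → (123.747,177.456) → (140.390,185.659) → (113.644,42.650) → (152.005,90.825). Open path.

**Shape 6** — `<path>` open polyline, stroke `#ff0000` → engrave (S303, F3347). Machine vertices: (45.464,187.975) → (129.836,160.022) → (119.305,161.770) → (27.233,146.886) → (115.634,26.343). Open path.

(bCNC post)
(Date: synthetic)
G21
G90
G00 X95.044 Y187.799
M3 S658
G1 X145.204 Y187.799 F2040
G1 X145.204 Y138.986
G1 X95.044 Y138.986
G1 X95.044 Y187.799
M5
G00 X44.001 Y29.381
M3 S303
G1 X45.733 Y64.561 F3347
G1 X177.109 Y49.828
G1 X75.039 Y42.050
G1 X161.032 Y63.704
G1 X74.715 Y34.807
G1 X44.001 Y29.381
M5
G00 X102.880 Y105.406
M3 S303
G1 X13.958 Y122.976 F3347
G1 X18.236 Y99.805
G1 X139.744 Y198.577
M5
G00 X118.786 Y89.324
M3 S658
G1 X102.225 Y129.027 F2040
G1 X134.867 Y157.047
G1 X171.602 Y134.661
G1 X161.664 Y92.806
G1 X118.786 Y89.324
M5
G00 X168.533 Y193.095
M3 S658
G1 X123.747 Y177.456 F2040
G1 X140.390 Y185.659
G1 X113.644 Y42.650
G1 X152.005 Y90.825
M5
G00 X45.464 Y187.975
M3 S303
G1 X129.836 Y160.022 F3347
G1 X119.305 Y161.770
G1 X27.233 Y146.886
G1 X115.634 Y26.343
M5
G00 X0.000 Y0.000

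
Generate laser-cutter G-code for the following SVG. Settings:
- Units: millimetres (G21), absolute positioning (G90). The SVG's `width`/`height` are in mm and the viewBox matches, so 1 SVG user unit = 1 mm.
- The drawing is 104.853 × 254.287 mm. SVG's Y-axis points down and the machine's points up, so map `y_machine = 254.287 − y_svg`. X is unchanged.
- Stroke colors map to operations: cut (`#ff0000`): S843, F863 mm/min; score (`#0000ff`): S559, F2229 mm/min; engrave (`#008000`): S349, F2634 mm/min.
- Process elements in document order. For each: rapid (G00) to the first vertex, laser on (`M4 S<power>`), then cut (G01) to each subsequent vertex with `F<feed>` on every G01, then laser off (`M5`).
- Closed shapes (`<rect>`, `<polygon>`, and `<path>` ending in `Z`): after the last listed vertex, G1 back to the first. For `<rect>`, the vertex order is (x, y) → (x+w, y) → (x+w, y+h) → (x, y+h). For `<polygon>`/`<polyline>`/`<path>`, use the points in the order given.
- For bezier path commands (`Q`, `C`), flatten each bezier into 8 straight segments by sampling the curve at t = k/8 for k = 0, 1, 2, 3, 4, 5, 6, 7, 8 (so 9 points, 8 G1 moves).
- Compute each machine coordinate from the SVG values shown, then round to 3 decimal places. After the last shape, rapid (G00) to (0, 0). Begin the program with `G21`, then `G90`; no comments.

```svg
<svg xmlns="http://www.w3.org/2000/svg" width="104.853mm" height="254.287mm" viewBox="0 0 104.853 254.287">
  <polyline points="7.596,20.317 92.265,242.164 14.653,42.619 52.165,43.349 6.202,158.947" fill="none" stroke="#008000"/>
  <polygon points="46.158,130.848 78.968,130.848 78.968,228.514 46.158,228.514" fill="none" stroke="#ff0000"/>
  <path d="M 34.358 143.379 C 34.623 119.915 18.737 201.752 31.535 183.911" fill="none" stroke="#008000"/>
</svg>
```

viewBox `0 0 104.853 254.287` with mm width/height → 1 unit = 1 mm. Flip: y_m = 254.287 − y_svg.

**Shape 1** — `<polyline>` open polyline, stroke `#008000` → engrave (S349, F2634). Machine vertices: (7.596,233.970) → (92.265,12.123) → (14.653,211.668) → (52.165,210.938) → (6.202,95.340). Open path.

**Shape 2** — `<polygon>` rectangle, stroke `#ff0000` → cut (S843, F863). Machine vertices: (46.158,123.439) → (78.968,123.439) → (78.968,25.773) → (46.158,25.773) → (46.158,123.439). Closed: final G1 returns to the first vertex.

**Shape 3** — `<path>` cubic bezier, stroke `#008000` → engrave (S349, F2634). Control points (SVG): P0=(34.358,143.379), P1=(34.623,119.915), P2=(18.737,201.752), P3=(31.535,183.911); sampled at t=k/8. Machine vertices: (34.358,110.908) → (33.788,115.171) → (32.229,111.965) → (30.207,103.691) → (28.247,92.751) → (26.874,81.547) → (26.614,72.482) → (27.993,67.958) → (31.535,70.376). Open path.

G21
G90
G00 X7.596 Y233.970
M4 S349
G01 X92.265 Y12.123 F2634
G01 X14.653 Y211.668 F2634
G01 X52.165 Y210.938 F2634
G01 X6.202 Y95.340 F2634
M5
G00 X46.158 Y123.439
M4 S843
G01 X78.968 Y123.439 F863
G01 X78.968 Y25.773 F863
G01 X46.158 Y25.773 F863
G01 X46.158 Y123.439 F863
M5
G00 X34.358 Y110.908
M4 S349
G01 X33.788 Y115.171 F2634
G01 X32.229 Y111.965 F2634
G01 X30.207 Y103.691 F2634
G01 X28.247 Y92.751 F2634
G01 X26.874 Y81.547 F2634
G01 X26.614 Y72.482 F2634
G01 X27.993 Y67.958 F2634
G01 X31.535 Y70.376 F2634
M5
G00 X0.000 Y0.000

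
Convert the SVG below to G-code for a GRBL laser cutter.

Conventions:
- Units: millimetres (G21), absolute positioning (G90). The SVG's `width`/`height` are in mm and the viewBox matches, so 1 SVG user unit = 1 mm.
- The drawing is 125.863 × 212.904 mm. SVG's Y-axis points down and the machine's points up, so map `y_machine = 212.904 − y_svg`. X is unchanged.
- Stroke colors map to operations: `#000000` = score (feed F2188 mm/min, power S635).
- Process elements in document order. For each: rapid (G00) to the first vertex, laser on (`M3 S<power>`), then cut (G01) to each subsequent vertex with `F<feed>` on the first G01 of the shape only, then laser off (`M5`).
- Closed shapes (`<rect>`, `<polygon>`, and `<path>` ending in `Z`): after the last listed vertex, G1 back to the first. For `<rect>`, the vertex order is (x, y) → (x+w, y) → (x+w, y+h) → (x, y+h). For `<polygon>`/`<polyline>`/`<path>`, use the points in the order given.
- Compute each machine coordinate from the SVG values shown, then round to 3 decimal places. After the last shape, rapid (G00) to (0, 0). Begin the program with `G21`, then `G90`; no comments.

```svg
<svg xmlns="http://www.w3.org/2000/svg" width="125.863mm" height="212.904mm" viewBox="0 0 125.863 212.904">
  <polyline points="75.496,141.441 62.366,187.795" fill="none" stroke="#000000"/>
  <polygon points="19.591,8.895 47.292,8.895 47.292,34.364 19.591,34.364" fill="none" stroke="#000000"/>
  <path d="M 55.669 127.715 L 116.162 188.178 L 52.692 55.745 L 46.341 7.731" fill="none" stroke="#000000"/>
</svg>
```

viewBox `0 0 125.863 212.904` with mm width/height → 1 unit = 1 mm. Flip: y_m = 212.904 − y_svg.

**Shape 1** — `<polyline>` line segment, stroke `#000000` → score (S635, F2188). Machine vertices: (75.496,71.463) → (62.366,25.109). Open path.

**Shape 2** — `<polygon>` rectangle, stroke `#000000` → score (S635, F2188). Machine vertices: (19.591,204.009) → (47.292,204.009) → (47.292,178.540) → (19.591,178.540) → (19.591,204.009). Closed: final G1 returns to the first vertex.

**Shape 3** — `<path>` open polyline, stroke `#000000` → score (S635, F2188). Machine vertices: (55.669,85.189) → (116.162,24.726) → (52.692,157.159) → (46.341,205.173). Open path.

G21
G90
G00 X75.496 Y71.463
M3 S635
G01 X62.366 Y25.109 F2188
M5
G00 X19.591 Y204.009
M3 S635
G01 X47.292 Y204.009 F2188
G01 X47.292 Y178.540
G01 X19.591 Y178.540
G01 X19.591 Y204.009
M5
G00 X55.669 Y85.189
M3 S635
G01 X116.162 Y24.726 F2188
G01 X52.692 Y157.159
G01 X46.341 Y205.173
M5
G00 X0.000 Y0.000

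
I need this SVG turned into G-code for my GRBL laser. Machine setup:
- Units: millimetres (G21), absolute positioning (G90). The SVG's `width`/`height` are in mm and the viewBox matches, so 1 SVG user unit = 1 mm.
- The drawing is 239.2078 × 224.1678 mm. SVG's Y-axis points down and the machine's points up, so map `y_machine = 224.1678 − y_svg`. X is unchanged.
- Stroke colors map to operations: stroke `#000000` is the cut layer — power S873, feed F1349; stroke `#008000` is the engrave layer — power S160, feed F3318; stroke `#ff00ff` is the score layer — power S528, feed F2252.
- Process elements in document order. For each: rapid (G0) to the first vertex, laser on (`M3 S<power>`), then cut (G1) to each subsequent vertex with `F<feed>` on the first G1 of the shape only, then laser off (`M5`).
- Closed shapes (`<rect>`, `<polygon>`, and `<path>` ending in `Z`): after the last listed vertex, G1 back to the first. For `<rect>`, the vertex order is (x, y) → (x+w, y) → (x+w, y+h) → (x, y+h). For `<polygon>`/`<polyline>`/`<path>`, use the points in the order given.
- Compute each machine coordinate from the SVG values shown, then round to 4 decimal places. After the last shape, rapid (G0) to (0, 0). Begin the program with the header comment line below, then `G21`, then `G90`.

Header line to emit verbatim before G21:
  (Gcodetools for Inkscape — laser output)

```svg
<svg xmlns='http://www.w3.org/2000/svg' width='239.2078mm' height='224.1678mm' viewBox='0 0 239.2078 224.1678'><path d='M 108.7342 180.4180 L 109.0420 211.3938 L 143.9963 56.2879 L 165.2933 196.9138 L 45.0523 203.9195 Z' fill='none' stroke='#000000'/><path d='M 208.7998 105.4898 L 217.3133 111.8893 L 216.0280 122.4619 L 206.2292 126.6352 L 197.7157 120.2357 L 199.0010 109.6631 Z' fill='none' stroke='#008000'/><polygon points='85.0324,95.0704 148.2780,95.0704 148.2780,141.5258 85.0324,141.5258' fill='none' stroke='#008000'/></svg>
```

(Gcodetools for Inkscape — laser output)
G21
G90
G0 X108.7342 Y43.7498
M3 S873
G1 X109.0420 Y12.7740 F1349
G1 X143.9963 Y167.8799
G1 X165.2933 Y27.2540
G1 X45.0523 Y20.2483
G1 X108.7342 Y43.7498
M5
G0 X208.7998 Y118.6780
M3 S160
G1 X217.3133 Y112.2785 F3318
G1 X216.0280 Y101.7059
G1 X206.2292 Y97.5326
G1 X197.7157 Y103.9321
G1 X199.0010 Y114.5047
G1 X208.7998 Y118.6780
M5
G0 X85.0324 Y129.0974
M3 S160
G1 X148.2780 Y129.0974 F3318
G1 X148.2780 Y82.6420
G1 X85.0324 Y82.6420
G1 X85.0324 Y129.0974
M5
G0 X0.0000 Y0.0000

Since the viewBox matches the mm dimensions, user units are millimetres directly. The only transform is the Y-flip y_m = 224.1678 − y_svg.

Shape 1 is a closed polygon drawn with `<path>`. Its stroke #000000 means cut at S873, F1349. After flipping Y the toolpath is (108.7342,43.7498) → (109.0420,12.7740) → (143.9963,167.8799) → (165.2933,27.2540) → (45.0523,20.2483) → (108.7342,43.7498), returning to the start.

Shape 2 is a regular polygon drawn with `<path>`. Its stroke #008000 means engrave at S160, F3318. After flipping Y the toolpath is (208.7998,118.6780) → (217.3133,112.2785) → (216.0280,101.7059) → (206.2292,97.5326) → (197.7157,103.9321) → (199.0010,114.5047) → (208.7998,118.6780), returning to the start.

Shape 3 is a rectangle drawn with `<polygon>`. Its stroke #008000 means engrave at S160, F3318. After flipping Y the toolpath is (85.0324,129.0974) → (148.2780,129.0974) → (148.2780,82.6420) → (85.0324,82.6420) → (85.0324,129.0974), returning to the start.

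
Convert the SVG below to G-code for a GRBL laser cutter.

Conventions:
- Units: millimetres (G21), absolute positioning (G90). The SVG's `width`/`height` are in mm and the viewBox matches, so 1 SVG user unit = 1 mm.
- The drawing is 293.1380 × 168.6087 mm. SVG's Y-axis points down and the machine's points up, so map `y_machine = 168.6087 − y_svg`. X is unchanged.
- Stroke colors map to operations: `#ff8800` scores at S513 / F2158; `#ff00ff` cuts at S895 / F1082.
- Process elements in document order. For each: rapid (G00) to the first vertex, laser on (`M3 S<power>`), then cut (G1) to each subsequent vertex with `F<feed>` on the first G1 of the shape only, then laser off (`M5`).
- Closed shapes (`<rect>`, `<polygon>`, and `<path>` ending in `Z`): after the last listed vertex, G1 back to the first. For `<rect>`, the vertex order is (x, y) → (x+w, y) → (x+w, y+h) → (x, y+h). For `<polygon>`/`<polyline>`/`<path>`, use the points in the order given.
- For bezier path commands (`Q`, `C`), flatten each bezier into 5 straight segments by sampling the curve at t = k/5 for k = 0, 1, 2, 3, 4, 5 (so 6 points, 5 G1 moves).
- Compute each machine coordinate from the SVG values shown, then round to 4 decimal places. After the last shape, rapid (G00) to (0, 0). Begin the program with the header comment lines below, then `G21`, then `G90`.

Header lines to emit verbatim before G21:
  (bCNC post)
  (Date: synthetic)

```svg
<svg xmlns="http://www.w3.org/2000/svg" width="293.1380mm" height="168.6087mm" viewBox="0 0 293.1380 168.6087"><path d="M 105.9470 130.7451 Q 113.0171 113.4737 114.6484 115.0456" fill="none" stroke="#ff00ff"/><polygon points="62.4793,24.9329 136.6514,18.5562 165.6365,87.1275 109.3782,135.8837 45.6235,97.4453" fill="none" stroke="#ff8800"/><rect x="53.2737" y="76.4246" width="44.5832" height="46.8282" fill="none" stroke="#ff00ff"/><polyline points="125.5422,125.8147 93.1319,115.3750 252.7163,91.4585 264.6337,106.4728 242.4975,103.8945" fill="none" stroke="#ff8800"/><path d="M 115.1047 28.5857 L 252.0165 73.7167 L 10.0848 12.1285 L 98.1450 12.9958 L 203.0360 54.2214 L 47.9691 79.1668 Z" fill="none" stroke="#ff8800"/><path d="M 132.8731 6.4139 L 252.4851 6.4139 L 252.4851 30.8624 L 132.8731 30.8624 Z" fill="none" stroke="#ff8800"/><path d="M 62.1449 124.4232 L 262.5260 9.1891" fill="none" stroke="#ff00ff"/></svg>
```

1 u = 1 mm; y_m = 168.6087 − y.

[1] `<path>` quadratic bezier, #ff00ff→cut S895 F1082: (105.9470,37.8636) → (108.5575,44.0184) → (110.7329,48.6658) → (112.4732,51.8057) → (113.7783,53.4381) → (114.6484,53.5631)

[2] `<polygon>` regular polygon, #ff8800→score S513 F2158: (62.4793,143.6758) → (136.6514,150.0525) → (165.6365,81.4812) → (109.3782,32.7250) → (45.6235,71.1634) → (62.4793,143.6758) (closed)

[3] `<rect>` rectangle, #ff00ff→cut S895 F1082: (53.2737,92.1841) → (97.8569,92.1841) → (97.8569,45.3559) → (53.2737,45.3559) → (53.2737,92.1841) (closed)

[4] `<polyline>` open polyline, #ff8800→score S513 F2158: (125.5422,42.7940) → (93.1319,53.2337) → (252.7163,77.1502) → (264.6337,62.1359) → (242.4975,64.7142)

[5] `<path>` closed polygon, #ff8800→score S513 F2158: (115.1047,140.0230) → (252.0165,94.8920) → (10.0848,156.4802) → (98.1450,155.6129) → (203.0360,114.3873) → (47.9691,89.4419) → (115.1047,140.0230) (closed)

[6] `<path>` rectangle, #ff8800→score S513 F2158: (132.8731,162.1948) → (252.4851,162.1948) → (252.4851,137.7463) → (132.8731,137.7463) → (132.8731,162.1948) (closed)

[7] `<path>` line segment, #ff00ff→cut S895 F1082: (62.1449,44.1855) → (262.5260,159.4196)

(bCNC post)
(Date: synthetic)
G21
G90
G00 X105.9470 Y37.8636
M3 S895
G1 X108.5575 Y44.0184 F1082
G1 X110.7329 Y48.6658
G1 X112.4732 Y51.8057
G1 X113.7783 Y53.4381
G1 X114.6484 Y53.5631
M5
G00 X62.4793 Y143.6758
M3 S513
G1 X136.6514 Y150.0525 F2158
G1 X165.6365 Y81.4812
G1 X109.3782 Y32.7250
G1 X45.6235 Y71.1634
G1 X62.4793 Y143.6758
M5
G00 X53.2737 Y92.1841
M3 S895
G1 X97.8569 Y92.1841 F1082
G1 X97.8569 Y45.3559
G1 X53.2737 Y45.3559
G1 X53.2737 Y92.1841
M5
G00 X125.5422 Y42.7940
M3 S513
G1 X93.1319 Y53.2337 F2158
G1 X252.7163 Y77.1502
G1 X264.6337 Y62.1359
G1 X242.4975 Y64.7142
M5
G00 X115.1047 Y140.0230
M3 S513
G1 X252.0165 Y94.8920 F2158
G1 X10.0848 Y156.4802
G1 X98.1450 Y155.6129
G1 X203.0360 Y114.3873
G1 X47.9691 Y89.4419
G1 X115.1047 Y140.0230
M5
G00 X132.8731 Y162.1948
M3 S513
G1 X252.4851 Y162.1948 F2158
G1 X252.4851 Y137.7463
G1 X132.8731 Y137.7463
G1 X132.8731 Y162.1948
M5
G00 X62.1449 Y44.1855
M3 S895
G1 X262.5260 Y159.4196 F1082
M5
G00 X0.0000 Y0.0000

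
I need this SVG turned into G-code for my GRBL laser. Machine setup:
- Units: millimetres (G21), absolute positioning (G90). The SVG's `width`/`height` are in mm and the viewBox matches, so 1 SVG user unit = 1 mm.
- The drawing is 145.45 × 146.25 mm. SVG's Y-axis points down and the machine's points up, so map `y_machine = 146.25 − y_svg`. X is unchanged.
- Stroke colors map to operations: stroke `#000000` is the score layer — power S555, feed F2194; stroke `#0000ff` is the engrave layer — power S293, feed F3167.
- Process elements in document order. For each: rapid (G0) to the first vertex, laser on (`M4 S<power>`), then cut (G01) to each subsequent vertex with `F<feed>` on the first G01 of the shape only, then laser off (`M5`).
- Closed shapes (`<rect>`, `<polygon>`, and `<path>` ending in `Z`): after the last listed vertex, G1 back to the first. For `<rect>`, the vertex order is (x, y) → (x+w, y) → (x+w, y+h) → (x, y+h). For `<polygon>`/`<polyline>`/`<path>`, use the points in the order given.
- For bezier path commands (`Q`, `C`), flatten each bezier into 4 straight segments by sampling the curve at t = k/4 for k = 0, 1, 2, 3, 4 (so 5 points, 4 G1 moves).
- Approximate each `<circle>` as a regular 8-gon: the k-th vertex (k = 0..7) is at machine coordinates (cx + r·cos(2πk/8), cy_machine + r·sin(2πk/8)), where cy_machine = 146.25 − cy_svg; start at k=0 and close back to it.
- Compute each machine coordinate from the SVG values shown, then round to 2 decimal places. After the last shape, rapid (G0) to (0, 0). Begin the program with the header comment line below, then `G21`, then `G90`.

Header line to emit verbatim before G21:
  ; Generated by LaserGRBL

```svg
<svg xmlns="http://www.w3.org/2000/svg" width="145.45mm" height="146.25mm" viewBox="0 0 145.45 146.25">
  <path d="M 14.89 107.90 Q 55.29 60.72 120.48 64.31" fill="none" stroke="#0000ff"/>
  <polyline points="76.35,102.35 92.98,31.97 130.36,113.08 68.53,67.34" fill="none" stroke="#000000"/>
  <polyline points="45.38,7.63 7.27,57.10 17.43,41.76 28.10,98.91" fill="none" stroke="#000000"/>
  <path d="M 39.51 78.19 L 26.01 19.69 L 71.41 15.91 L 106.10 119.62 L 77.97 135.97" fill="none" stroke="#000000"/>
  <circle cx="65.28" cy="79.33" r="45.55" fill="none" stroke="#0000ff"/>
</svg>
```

; Generated by LaserGRBL
G21
G90
G0 X14.89 Y38.35
M4 S293
G01 X36.64 Y58.77 F3167
G01 X61.49 Y72.84
G01 X89.43 Y80.56
G01 X120.48 Y81.94
M5
G0 X76.35 Y43.90
M4 S555
G01 X92.98 Y114.28 F2194
G01 X130.36 Y33.17
G01 X68.53 Y78.91
M5
G0 X45.38 Y138.62
M4 S555
G01 X7.27 Y89.15 F2194
G01 X17.43 Y104.49
G01 X28.10 Y47.34
M5
G0 X39.51 Y68.06
M4 S555
G01 X26.01 Y126.56 F2194
G01 X71.41 Y130.34
G01 X106.10 Y26.63
G01 X77.97 Y10.28
M5
G0 X110.83 Y66.92
M4 S293
G01 X97.49 Y99.13 F3167
G01 X65.28 Y112.47
G01 X33.07 Y99.13
G01 X19.73 Y66.92
G01 X33.07 Y34.71
G01 X65.28 Y21.37
G01 X97.49 Y34.71
G01 X110.83 Y66.92
M5
G0 X0.00 Y0.00

viewBox `0 0 145.45 146.25` with mm width/height → 1 unit = 1 mm. Flip: y_m = 146.25 − y_svg.

**Shape 1** — `<path>` quadratic bezier, stroke `#0000ff` → engrave (S293, F3167). Control points (SVG): P0=(14.89,107.90), P1=(55.29,60.72), P2=(120.48,64.31); sampled at t=k/4. Machine vertices: (14.89,38.35) → (36.64,58.77) → (61.49,72.84) → (89.43,80.56) → (120.48,81.94). Open path.

**Shape 2** — `<polyline>` open polyline, stroke `#000000` → score (S555, F2194). Machine vertices: (76.35,43.90) → (92.98,114.28) → (130.36,33.17) → (68.53,78.91). Open path.

**Shape 3** — `<polyline>` open polyline, stroke `#000000` → score (S555, F2194). Machine vertices: (45.38,138.62) → (7.27,89.15) → (17.43,104.49) → (28.10,47.34). Open path.

**Shape 4** — `<path>` open polyline, stroke `#000000` → score (S555, F2194). Machine vertices: (39.51,68.06) → (26.01,126.56) → (71.41,130.34) → (106.10,26.63) → (77.97,10.28). Open path.

**Shape 5** — `<circle>` circle, stroke `#0000ff` → engrave (S293, F3167). Machine vertices: (110.83,66.92) → (97.49,99.13) → (65.28,112.47) → (33.07,99.13) → (19.73,66.92) → (33.07,34.71) → (65.28,21.37) → (97.49,34.71) → (110.83,66.92). Closed: final G1 returns to the first vertex.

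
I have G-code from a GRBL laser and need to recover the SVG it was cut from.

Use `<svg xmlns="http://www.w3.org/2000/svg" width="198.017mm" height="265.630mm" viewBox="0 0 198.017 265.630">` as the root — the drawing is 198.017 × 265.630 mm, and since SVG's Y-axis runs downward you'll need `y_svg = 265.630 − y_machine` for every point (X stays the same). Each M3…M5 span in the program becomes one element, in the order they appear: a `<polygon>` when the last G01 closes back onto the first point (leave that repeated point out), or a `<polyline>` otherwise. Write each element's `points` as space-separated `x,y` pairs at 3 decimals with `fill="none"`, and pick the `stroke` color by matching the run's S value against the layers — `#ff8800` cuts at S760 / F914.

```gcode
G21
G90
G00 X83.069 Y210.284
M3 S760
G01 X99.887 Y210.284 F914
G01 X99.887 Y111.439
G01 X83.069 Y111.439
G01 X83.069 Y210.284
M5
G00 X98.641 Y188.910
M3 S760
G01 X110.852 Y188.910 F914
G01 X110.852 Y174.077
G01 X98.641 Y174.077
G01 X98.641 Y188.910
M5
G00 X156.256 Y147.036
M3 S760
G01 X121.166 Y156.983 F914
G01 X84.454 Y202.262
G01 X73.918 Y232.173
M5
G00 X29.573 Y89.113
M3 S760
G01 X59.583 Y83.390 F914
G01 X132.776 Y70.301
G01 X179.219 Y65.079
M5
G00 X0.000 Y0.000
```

<svg xmlns="http://www.w3.org/2000/svg" width="198.017mm" height="265.630mm" viewBox="0 0 198.017 265.630">
  <polygon points="83.069,55.346 99.887,55.346 99.887,154.191 83.069,154.191" fill="none" stroke="#ff8800"/>
  <polygon points="98.641,76.720 110.852,76.720 110.852,91.553 98.641,91.553" fill="none" stroke="#ff8800"/>
  <polyline points="156.256,118.594 121.166,108.647 84.454,63.368 73.918,33.457" fill="none" stroke="#ff8800"/>
  <polyline points="29.573,176.517 59.583,182.240 132.776,195.329 179.219,200.551" fill="none" stroke="#ff8800"/>
</svg>

y_svg = 265.630 − y_m. Every run uses S760, so all elements get stroke `#ff8800` (cut).

[1] closed run; points: 83.069,55.346 99.887,55.346 99.887,154.191 83.069,154.191

[2] closed run; points: 98.641,76.720 110.852,76.720 110.852,91.553 98.641,91.553

[3] open run; points: 156.256,118.594 121.166,108.647 84.454,63.368 73.918,33.457

[4] open run; points: 29.573,176.517 59.583,182.240 132.776,195.329 179.219,200.551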